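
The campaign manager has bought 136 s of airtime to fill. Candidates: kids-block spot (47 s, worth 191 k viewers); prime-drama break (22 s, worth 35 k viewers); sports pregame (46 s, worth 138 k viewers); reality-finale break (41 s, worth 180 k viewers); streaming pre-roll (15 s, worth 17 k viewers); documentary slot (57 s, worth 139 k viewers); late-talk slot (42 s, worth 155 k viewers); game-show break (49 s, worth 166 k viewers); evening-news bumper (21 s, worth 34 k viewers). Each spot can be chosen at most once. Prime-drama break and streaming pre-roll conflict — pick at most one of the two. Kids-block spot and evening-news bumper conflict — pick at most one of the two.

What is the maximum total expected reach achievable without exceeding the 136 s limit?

526

Best packing: kids-block spot + reality-finale break + late-talk slot — 130 s, 526 total.
No other feasible combination exceeds 526.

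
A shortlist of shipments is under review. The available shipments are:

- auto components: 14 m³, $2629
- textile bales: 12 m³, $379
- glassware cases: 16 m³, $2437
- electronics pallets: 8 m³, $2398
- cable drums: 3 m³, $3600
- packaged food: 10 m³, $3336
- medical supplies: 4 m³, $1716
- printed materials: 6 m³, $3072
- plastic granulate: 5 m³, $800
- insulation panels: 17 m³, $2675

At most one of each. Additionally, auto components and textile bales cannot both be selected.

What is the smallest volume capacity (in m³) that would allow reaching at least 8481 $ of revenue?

17

Look for the lowest-volume combination reaching 8481.
cable drums + packaged food + medical supplies reaches 8652 using 17 m³.
No combination under 17 m³ hits 8481.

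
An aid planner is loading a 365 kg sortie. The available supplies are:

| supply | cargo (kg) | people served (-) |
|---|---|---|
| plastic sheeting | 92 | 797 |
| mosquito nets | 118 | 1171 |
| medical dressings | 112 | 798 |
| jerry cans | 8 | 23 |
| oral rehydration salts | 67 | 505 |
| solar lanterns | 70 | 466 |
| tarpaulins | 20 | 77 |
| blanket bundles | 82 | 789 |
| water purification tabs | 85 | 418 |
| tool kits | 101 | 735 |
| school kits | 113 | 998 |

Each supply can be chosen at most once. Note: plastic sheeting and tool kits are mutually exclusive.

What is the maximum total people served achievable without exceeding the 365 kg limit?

3262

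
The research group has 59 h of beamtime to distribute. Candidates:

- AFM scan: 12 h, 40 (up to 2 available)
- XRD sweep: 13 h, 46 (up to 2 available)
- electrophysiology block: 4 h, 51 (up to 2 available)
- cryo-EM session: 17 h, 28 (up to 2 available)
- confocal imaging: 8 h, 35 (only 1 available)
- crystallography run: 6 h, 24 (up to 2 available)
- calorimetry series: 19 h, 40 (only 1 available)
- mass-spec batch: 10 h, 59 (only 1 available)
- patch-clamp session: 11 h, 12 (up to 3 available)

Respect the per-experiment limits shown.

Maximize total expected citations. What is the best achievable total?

312

Density check — electrophysiology block 12.75, mass-spec batch 5.90, confocal imaging 4.38 are the best per h.
Greedy by ratio would take XRD sweep + 2×electrophysiology block + confocal imaging + 2×crystallography run + mass-spec batch: 51 h used, total 290.
Dropping crystallography run frees 6 h; slotting in XRD sweep (13 h) lifts the total to 312 at 58 h.
The spare 1 h is too small for any remaining experiment, and no exchange beats 312.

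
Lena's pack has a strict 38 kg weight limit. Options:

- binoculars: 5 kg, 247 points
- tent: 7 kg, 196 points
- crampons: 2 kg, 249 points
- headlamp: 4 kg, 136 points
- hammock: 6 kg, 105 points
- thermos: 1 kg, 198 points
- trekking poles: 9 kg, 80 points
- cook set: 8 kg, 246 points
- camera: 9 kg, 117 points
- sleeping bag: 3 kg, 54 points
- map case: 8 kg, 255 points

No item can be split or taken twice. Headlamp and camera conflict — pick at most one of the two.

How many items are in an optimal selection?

Optimal total is 1581.
binoculars + tent + crampons + headlamp + thermos + cook set + sleeping bag + map case hits 1581 at 38 kg.
Any selection reaching 1581 contains exactly 8 items.

8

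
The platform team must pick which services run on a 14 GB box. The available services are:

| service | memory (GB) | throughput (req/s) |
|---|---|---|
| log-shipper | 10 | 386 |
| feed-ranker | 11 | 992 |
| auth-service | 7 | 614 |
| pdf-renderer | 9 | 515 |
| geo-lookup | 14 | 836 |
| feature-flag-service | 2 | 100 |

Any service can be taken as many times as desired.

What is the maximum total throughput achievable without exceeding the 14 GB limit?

1228

Greedy by ratio would take feed-ranker + feature-flag-service: 13 GB used, total 1092.
Dropping feed-ranker and feature-flag-service frees 13 GB; slotting in 2×auth-service (14 GB) lifts the total to 1228 at 14 GB.
Every other selection either busts 14 GB or fails to beat 1228.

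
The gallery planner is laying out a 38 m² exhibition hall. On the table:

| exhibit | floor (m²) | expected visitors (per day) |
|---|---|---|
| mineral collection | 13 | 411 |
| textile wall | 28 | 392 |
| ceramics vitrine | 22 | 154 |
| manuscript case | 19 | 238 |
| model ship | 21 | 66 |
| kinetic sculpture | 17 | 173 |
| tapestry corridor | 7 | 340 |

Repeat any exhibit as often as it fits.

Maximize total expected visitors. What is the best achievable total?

1700

Density check — tapestry corridor 48.57, mineral collection 31.62, textile wall 14.00, manuscript case 12.53 are the best per m².
Taking 5×tapestry corridor: 35 m² used, 1700 in expected visitors.
Every other selection either busts 38 m² or fails to beat 1700.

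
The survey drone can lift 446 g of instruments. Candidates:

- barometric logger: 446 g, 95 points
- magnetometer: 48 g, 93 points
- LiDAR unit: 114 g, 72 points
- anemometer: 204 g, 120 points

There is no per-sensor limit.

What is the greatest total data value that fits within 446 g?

The ratio ordering already packs tightly: 9×magnetometer, 432 g, 837.
Nothing else within 446 g beats 837.

837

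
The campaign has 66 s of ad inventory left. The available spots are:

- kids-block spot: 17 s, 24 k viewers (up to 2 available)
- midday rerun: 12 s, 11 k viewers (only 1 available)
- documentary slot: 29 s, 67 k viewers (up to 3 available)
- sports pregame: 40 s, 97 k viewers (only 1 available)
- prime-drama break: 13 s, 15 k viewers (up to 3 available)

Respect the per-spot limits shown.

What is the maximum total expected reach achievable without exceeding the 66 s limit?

Taking the top-ratio spots first gives kids-block spot + sports pregame for 121 (57 s).
Dropping kids-block spot and sports pregame frees 57 s; slotting in 2×documentary slot (58 s) lifts the total to 134 at 58 s.

134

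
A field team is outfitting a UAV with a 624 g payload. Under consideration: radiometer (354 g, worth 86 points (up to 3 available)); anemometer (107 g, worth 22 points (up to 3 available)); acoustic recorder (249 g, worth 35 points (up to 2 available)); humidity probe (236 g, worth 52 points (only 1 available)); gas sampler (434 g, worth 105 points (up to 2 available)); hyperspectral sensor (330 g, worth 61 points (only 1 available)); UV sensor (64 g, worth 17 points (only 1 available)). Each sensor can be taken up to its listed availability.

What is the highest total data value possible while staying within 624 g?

144

Greedy by ratio would take radiometer + anemometer + UV sensor: 525 g used, total 125.
Replace radiometer with gas sampler: the trade gains 19 net, giving 144 at 605 g.
Every other selection either busts 624 g or exceeds an availability limit or fails to beat 144.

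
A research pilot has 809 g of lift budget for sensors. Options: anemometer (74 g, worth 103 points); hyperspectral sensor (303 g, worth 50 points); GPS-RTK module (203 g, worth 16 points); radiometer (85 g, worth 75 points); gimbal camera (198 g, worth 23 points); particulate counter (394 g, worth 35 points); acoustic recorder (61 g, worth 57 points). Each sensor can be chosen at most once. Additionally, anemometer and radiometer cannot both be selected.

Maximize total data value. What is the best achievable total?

Taking anemometer + hyperspectral sensor + gimbal camera + acoustic recorder: 636 g used, 233 in data value.
The closest alternative, anemometer + hyperspectral sensor + GPS-RTK module + acoustic recorder, reaches only 226.

233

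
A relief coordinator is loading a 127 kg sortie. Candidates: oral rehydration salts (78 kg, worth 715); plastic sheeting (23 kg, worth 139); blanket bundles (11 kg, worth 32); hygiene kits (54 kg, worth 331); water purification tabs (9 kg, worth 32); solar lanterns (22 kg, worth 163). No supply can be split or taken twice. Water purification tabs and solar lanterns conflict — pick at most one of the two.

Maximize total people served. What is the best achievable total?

1017

The ratio ordering already packs tightly: oral rehydration salts + plastic sheeting + solar lanterns, 123 kg, 1017.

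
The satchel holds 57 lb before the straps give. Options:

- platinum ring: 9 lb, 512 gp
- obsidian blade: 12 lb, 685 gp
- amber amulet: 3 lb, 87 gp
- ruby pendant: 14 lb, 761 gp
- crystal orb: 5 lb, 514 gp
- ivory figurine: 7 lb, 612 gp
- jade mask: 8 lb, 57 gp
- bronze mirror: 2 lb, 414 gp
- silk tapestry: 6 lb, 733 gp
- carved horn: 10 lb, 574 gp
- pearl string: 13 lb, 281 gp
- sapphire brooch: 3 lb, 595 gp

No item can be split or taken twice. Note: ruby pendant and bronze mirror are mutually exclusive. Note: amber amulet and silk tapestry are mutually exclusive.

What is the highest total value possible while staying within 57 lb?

4639

Taking platinum ring + obsidian blade + crystal orb + ivory figurine + bronze mirror + silk tapestry + carved horn + sapphire brooch: 54 lb used, 4639 in value.
The closest alternative, obsidian blade + ruby pendant + crystal orb + ivory figurine + silk tapestry + carved horn + sapphire brooch, reaches only 4474.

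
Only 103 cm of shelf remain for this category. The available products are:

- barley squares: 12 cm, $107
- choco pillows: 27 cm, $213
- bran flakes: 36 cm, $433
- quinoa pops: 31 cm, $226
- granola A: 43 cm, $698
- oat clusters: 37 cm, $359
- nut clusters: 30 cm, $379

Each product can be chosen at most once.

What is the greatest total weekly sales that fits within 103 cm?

1290

Greedy by ratio would take barley squares + granola A + nut clusters: 85 cm used, total 1184.
The 12 cm tied up in barley squares is better spent on choco pillows — total rises to 1290 (100 cm).
The closest alternative, barley squares + bran flakes + granola A, reaches only 1238.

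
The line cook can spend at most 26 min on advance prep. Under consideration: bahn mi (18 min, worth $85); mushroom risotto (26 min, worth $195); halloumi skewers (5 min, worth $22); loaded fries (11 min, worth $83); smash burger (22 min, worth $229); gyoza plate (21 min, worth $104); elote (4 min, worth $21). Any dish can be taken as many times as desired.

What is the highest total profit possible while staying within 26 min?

250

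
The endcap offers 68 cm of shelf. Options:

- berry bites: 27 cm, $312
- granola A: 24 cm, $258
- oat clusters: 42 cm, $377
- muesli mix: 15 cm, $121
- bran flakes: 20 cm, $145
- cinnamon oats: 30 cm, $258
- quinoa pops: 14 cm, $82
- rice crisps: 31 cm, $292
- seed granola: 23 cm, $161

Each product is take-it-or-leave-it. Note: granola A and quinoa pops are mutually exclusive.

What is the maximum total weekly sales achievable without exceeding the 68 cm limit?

691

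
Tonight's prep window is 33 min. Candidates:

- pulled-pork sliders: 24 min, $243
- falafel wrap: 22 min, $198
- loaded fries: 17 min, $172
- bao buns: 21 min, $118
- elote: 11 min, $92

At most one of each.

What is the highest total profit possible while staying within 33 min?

290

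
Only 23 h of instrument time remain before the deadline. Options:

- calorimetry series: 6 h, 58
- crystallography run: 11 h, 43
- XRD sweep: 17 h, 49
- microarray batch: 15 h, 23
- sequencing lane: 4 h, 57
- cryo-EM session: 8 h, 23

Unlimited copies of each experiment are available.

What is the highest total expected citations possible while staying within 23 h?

Ranking by ratio (expected citations/h): sequencing lane 14.25, calorimetry series 9.67, crystallography run 3.91, XRD sweep 2.88.
The ratio heuristic lands on 5×sequencing lane (285) but leaves 3 h idle.
The 4 h tied up in sequencing lane is better spent on calorimetry series — total rises to 286 (22 h).
The spare 1 h is too small for any remaining experiment, and no exchange beats 286.

286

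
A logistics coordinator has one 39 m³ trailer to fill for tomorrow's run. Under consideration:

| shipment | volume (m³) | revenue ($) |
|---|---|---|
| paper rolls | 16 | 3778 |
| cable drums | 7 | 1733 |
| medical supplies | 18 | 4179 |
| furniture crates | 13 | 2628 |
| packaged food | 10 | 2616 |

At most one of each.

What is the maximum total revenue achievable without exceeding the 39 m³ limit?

By revenue per m³: packaged food 261.60, cable drums 247.57, paper rolls 236.12 lead.
A density-first pass picks paper rolls + cable drums + packaged food — 8127 at 33 m³.
Dropping cable drums frees 7 m³; slotting in furniture crates (13 m³) lifts the total to 9022 at 39 m³.
Runner-up cable drums + medical supplies + furniture crates tops out at 8540.

9022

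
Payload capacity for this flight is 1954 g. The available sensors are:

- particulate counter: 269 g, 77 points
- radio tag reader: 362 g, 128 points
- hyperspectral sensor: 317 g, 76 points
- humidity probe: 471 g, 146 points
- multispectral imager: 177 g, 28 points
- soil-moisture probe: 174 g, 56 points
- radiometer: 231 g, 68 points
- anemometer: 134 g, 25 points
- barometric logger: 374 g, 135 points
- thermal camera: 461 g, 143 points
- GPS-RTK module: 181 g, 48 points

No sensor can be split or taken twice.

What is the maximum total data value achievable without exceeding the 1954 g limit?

629

By data value per g: barometric logger 0.36, radio tag reader 0.35, soil-moisture probe 0.32, thermal camera 0.31 lead.
A density-first pass picks radio tag reader + humidity probe + soil-moisture probe + barometric logger + thermal camera — 608 at 1842 g.
Dropping soil-moisture probe frees 174 g; slotting in particulate counter (269 g) lifts the total to 629 at 1937 g.
That's the maximum — no swap from here does better than 629.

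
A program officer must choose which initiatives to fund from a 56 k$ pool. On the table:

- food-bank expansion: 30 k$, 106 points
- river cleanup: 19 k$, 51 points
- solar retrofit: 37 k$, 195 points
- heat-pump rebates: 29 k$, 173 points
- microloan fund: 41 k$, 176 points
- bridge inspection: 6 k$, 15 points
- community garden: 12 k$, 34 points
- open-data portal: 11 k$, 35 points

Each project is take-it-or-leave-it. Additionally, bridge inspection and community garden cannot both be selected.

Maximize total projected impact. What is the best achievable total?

Taking the top-ratio projects first gives heat-pump rebates + community garden + open-data portal for 242 (52 k$).
A better packing is river cleanup + solar retrofit: 56 k$, total 246.
No other feasible combination exceeds 246.

246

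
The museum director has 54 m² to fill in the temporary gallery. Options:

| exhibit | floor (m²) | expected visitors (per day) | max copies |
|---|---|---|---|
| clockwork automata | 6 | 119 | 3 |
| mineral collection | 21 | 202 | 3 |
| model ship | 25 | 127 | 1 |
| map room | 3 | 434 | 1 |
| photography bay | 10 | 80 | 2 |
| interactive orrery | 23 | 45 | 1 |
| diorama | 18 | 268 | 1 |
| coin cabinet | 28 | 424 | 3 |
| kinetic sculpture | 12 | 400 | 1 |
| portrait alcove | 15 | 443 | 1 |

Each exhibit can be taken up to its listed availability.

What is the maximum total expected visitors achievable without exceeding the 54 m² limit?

Density check — map room 144.67, kinetic sculpture 33.33, portrait alcove 29.53 are the best per m².
A density-first pass picks 3×clockwork automata + map room + kinetic sculpture + portrait alcove — 1634 at 48 m².
Dropping 2×clockwork automata frees 12 m²; slotting in diorama (18 m²) lifts the total to 1664 at 54 m².
That's the maximum — no swap from here does better than 1664.

1664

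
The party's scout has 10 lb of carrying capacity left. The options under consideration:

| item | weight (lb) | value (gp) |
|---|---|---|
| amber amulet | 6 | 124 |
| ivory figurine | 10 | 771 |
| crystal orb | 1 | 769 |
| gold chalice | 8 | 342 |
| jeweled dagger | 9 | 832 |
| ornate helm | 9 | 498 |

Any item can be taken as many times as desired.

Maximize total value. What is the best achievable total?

7690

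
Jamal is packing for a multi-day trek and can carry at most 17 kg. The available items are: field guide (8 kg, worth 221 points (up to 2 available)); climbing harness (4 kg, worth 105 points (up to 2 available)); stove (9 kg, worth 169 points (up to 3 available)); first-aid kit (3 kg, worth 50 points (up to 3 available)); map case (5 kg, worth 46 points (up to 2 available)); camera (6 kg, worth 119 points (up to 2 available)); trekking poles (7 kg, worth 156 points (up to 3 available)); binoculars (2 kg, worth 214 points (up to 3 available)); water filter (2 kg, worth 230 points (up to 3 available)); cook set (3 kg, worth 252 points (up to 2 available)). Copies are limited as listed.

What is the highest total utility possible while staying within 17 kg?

1622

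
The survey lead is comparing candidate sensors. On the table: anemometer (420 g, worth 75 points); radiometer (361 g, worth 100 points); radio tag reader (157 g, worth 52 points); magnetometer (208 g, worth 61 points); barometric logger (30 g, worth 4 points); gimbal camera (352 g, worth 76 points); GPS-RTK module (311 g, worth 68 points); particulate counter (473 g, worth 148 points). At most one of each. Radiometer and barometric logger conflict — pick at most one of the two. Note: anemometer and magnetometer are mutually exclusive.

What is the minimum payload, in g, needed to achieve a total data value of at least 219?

814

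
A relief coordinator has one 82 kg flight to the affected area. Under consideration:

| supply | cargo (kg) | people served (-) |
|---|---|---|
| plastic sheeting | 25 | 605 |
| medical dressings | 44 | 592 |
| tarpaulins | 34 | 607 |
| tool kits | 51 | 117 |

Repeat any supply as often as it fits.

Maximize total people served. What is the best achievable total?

3×plastic sheeting uses 75 of the 82 kg and totals 1815.

1815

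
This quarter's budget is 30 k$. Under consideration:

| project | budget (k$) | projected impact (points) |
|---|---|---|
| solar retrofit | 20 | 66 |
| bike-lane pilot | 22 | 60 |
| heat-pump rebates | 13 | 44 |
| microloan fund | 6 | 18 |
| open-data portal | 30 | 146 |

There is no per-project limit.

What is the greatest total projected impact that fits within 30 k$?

146

Taking open-data portal: 30 k$ used, 146 in projected impact.
No other feasible combination exceeds 146.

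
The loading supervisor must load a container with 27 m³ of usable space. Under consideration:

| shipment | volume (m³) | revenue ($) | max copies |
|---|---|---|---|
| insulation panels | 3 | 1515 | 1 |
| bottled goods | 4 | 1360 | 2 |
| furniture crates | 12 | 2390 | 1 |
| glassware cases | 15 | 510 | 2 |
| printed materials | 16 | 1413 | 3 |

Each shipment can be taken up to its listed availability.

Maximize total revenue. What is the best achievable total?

6625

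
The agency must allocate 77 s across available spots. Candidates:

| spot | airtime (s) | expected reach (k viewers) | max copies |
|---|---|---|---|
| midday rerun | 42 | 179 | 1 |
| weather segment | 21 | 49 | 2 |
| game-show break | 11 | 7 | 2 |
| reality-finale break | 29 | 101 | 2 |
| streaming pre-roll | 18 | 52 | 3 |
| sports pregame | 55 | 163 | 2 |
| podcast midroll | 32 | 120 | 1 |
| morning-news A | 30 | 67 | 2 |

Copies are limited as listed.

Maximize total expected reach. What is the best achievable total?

Midday rerun + podcast midroll uses 74 of the 77 s and totals 299.

299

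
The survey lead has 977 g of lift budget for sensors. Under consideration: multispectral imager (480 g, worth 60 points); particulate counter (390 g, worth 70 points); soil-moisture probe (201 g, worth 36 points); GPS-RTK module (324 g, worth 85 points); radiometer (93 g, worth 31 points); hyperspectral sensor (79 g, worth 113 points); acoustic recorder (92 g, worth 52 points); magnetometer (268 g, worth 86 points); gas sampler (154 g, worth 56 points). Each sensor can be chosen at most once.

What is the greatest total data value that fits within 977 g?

392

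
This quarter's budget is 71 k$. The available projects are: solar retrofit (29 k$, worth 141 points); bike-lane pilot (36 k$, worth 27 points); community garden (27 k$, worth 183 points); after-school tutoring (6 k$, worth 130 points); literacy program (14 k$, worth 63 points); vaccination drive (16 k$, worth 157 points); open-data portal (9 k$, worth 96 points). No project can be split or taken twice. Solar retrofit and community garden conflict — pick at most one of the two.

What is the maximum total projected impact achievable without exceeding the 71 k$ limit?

Density check — after-school tutoring 21.67, open-data portal 10.67, vaccination drive 9.81 are the best per k$.
Community garden + after-school tutoring + vaccination drive + open-data portal uses 58 of the 71 k$ and totals 566.
The closest alternative, community garden + after-school tutoring + literacy program + vaccination drive, reaches only 533.

566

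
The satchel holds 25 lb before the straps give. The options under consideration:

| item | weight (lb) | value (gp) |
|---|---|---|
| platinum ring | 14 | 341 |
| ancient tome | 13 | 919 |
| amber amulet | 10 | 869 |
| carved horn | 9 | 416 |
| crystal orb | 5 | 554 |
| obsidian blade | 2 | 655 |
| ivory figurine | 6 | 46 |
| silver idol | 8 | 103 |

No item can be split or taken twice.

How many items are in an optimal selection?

3

Optimal total is 2443.
One optimal bundle: ancient tome + amber amulet + obsidian blade (25 lb).
Every optimal selection uses 3 items.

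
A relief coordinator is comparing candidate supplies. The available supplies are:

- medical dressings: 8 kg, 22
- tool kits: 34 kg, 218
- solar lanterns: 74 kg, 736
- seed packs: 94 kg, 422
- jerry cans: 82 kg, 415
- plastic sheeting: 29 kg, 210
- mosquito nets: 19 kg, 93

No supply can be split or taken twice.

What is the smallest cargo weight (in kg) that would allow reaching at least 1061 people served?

130

Minimise kg subject to total people served ≥ 1061.
medical dressings + solar lanterns + plastic sheeting + mosquito nets: 1061 people served at 130 kg.
Below 130 kg the best achievable stays under 1061.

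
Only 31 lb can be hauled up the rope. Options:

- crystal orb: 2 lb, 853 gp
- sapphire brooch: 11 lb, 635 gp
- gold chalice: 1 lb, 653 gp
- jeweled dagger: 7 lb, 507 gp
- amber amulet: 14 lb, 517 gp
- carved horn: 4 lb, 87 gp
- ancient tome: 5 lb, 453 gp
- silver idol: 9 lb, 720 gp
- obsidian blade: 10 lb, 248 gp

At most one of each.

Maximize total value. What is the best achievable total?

Ranking by ratio (value/lb): gold chalice 653.00, crystal orb 426.50, ancient tome 90.60.
Greedy by ratio would take crystal orb + gold chalice + jeweled dagger + carved horn + ancient tome + silver idol: 28 lb used, total 3273.
Replace carved horn and ancient tome with sapphire brooch: the trade gains 95 net, giving 3368 at 30 lb.
Next best is crystal orb + sapphire brooch + gold chalice + ancient tome + silver idol at 3314 (28 lb) — short by 54.

3368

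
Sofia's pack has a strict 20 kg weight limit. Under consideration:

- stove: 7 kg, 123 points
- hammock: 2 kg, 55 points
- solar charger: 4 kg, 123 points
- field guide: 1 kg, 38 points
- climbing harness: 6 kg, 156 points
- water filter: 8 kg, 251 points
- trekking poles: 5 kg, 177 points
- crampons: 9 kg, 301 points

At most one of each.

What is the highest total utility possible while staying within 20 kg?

656

Taking the top-ratio items first gives solar charger + field guide + trekking poles + crampons for 639 (19 kg).
Dropping field guide frees 1 kg; slotting in hammock (2 kg) lifts the total to 656 at 20 kg.
Runner-up hammock + field guide + water filter + crampons tops out at 645.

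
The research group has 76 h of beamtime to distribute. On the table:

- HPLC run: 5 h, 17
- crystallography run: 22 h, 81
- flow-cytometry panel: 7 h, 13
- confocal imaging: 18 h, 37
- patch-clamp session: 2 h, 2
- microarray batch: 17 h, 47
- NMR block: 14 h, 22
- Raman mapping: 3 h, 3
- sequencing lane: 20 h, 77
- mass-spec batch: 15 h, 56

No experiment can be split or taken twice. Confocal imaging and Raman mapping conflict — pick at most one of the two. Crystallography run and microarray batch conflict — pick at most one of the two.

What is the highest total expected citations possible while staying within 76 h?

Density check — sequencing lane 3.85, mass-spec batch 3.73, crystallography run 3.68, HPLC run 3.40 are the best per h.
Filling by ratio: HPLC run + crystallography run + flow-cytometry panel + patch-clamp session + Raman mapping + sequencing lane + mass-spec batch for 249, with 2 h left unused.
Dropping flow-cytometry panel and patch-clamp session and Raman mapping frees 12 h; slotting in NMR block (14 h) lifts the total to 253 at 76 h.
The closest alternative, crystallography run + confocal imaging + sequencing lane + mass-spec batch, reaches only 251.

253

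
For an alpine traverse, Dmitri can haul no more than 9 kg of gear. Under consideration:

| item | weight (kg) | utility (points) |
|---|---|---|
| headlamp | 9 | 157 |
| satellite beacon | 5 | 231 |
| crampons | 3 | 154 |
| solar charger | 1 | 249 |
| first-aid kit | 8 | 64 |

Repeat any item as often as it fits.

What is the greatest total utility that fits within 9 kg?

9×solar charger uses 9 of the 9 kg and totals 2241.
No other feasible combination exceeds 2241.

2241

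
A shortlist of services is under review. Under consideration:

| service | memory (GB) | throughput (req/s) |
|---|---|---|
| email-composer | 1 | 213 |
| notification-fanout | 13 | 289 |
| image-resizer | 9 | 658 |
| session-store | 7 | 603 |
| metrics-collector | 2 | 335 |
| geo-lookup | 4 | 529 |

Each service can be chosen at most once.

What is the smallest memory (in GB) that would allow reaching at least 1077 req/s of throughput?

7

Need the lightest bundle worth ≥ 1077.
email-composer + metrics-collector + geo-lookup: 1077 throughput at 7 GB.
Any bundle with less than 7 GB falls short of 1077.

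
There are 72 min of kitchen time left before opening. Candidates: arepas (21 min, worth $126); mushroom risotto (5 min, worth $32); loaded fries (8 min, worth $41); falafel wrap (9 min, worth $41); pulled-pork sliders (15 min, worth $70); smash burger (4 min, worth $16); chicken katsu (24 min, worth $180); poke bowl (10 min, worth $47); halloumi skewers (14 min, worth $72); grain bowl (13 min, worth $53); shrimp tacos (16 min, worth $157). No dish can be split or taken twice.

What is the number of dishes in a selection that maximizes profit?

5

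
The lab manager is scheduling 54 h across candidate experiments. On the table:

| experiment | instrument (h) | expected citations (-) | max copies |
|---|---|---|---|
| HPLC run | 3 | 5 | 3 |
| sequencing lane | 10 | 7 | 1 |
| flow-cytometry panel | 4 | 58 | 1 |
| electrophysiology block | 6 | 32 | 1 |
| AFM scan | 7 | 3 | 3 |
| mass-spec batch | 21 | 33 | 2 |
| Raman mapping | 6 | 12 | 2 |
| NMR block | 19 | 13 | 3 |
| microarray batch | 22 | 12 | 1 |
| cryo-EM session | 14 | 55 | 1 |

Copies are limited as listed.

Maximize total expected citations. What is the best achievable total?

195

Ranking by ratio (expected citations/h): flow-cytometry panel 14.50, electrophysiology block 5.33, cryo-EM session 3.93, Raman mapping 2.00.
A density-first pass picks 3×HPLC run + flow-cytometry panel + electrophysiology block + AFM scan + 2×Raman mapping + cryo-EM session — 187 at 52 h.
Replace 2×HPLC run and AFM scan and Raman mapping with mass-spec batch: the trade gains 8 net, giving 195 at 54 h.
No other feasible combination exceeds 195.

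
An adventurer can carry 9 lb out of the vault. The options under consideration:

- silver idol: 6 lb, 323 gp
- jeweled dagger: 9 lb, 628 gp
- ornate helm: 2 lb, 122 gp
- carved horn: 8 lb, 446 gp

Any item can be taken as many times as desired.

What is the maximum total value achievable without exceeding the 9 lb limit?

628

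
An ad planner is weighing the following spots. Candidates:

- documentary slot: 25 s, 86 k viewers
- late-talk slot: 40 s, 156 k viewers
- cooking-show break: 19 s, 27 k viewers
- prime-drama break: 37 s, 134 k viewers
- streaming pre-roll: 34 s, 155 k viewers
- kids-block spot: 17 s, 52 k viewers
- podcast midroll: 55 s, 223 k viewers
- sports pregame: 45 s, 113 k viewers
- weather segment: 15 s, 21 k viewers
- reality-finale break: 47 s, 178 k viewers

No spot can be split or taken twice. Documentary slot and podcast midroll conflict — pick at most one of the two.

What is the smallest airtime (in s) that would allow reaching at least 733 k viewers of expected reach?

Need the lightest bundle worth ≥ 733.
Taking prime-drama break + streaming pre-roll + kids-block spot + podcast midroll + reality-finale break gives 742 (≥ 733) for 190 s.
Below 190 s the best achievable stays under 733.

190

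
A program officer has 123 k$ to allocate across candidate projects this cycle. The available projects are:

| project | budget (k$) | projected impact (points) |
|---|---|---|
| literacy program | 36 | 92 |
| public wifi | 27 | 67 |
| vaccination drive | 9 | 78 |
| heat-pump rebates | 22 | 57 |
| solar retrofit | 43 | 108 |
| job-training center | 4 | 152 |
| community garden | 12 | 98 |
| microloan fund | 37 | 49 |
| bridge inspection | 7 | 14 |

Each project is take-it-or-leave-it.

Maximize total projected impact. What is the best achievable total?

Filling by ratio: literacy program + public wifi + vaccination drive + heat-pump rebates + job-training center + community garden + bridge inspection for 558, with 6 k$ left unused.
Replace literacy program and bridge inspection with solar retrofit: the trade gains 2 net, giving 560 at 117 k$.
The spare 6 k$ is too small for any remaining project, and no exchange beats 560.

560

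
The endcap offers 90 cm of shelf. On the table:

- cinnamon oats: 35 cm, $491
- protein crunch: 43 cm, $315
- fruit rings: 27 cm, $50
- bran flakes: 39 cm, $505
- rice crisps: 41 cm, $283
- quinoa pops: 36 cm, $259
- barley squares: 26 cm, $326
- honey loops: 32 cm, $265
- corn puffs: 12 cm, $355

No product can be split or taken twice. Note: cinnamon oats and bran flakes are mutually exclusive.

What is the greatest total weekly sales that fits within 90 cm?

Taking bran flakes + barley squares + corn puffs: 77 cm used, 1186 in weekly sales.
An exhaustive check of the 512 subsets confirms 1186.

1186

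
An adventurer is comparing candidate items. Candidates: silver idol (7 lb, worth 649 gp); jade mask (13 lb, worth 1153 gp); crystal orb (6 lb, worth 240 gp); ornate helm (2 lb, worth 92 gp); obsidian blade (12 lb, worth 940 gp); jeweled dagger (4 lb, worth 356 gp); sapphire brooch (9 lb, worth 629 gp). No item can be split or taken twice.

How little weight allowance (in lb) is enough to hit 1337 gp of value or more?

Minimise lb subject to total value ≥ 1337.
Taking jade mask + jeweled dagger gives 1509 (≥ 1337) for 17 lb.
Below 17 lb the best achievable stays under 1337.

17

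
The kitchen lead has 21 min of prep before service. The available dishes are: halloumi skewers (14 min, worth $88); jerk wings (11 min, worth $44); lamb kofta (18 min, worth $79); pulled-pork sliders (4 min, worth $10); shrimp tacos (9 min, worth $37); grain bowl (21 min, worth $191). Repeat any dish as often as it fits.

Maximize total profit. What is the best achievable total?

191

Ranking by ratio (profit/min): grain bowl 9.10, halloumi skewers 6.29, lamb kofta 4.39, shrimp tacos 4.11.
The ratio ordering already packs tightly: grain bowl, 21 min, 191.
That's the maximum — no swap from here does better than 191.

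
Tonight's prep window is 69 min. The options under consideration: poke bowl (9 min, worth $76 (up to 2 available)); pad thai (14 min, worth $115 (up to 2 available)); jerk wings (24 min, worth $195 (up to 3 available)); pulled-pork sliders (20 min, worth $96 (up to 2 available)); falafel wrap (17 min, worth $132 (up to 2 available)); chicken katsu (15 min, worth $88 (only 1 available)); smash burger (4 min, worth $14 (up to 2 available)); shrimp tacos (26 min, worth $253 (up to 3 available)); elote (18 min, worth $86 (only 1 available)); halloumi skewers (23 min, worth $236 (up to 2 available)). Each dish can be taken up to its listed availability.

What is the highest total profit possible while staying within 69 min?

Greedy by ratio would take 2×poke bowl + smash burger + 2×halloumi skewers: 68 min used, total 638.
Replace poke bowl and smash burger with pad thai: the trade gains 25 net, giving 663 at 69 min.
Nothing else within 69 min beats 663.

663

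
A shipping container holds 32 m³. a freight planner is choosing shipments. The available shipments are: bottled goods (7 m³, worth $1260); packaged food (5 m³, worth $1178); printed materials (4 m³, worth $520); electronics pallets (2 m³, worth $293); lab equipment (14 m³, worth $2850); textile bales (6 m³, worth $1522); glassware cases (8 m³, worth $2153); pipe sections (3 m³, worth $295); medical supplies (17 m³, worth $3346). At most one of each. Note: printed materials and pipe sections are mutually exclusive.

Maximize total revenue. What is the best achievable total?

Taking the top-ratio shipments first gives bottled goods + packaged food + printed materials + electronics pallets + textile bales + glassware cases for 6926 (32 m³).
Replace bottled goods and packaged food and electronics pallets with lab equipment: the trade gains 119 net, giving 7045 at 32 m³.

7045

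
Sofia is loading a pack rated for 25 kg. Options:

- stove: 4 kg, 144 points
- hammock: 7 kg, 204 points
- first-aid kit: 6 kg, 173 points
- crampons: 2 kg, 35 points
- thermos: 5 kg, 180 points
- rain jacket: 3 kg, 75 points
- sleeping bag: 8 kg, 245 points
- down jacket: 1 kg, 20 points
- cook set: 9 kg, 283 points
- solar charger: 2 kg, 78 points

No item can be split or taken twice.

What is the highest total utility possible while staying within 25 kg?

820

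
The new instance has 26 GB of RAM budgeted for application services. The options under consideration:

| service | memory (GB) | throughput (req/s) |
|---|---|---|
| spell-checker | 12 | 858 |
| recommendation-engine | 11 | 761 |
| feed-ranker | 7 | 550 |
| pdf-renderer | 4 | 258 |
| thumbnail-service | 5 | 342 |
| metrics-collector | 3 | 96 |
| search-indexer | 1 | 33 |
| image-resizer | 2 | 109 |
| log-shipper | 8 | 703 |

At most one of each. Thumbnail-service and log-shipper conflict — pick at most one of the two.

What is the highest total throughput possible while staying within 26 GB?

2014

Taking recommendation-engine + feed-ranker + log-shipper: 26 GB used, 2014 in throughput.
The closest alternative, spell-checker + pdf-renderer + image-resizer + log-shipper, reaches only 1928.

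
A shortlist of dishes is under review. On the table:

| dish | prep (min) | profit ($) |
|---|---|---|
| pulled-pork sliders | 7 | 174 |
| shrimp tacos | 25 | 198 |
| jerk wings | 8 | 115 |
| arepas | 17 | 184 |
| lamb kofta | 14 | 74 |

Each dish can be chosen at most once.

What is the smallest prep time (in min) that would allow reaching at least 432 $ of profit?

Minimise min subject to total profit ≥ 432.
pulled-pork sliders + jerk wings + arepas reaches 473 using 32 min.
No combination under 32 min hits 432.

32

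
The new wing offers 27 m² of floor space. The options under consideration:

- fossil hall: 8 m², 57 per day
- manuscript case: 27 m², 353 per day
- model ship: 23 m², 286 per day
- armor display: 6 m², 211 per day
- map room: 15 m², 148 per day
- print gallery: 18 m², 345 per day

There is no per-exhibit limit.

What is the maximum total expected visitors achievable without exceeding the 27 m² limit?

4×armor display uses 24 of the 27 m² and totals 844.
The spare 3 m² is too small for any remaining exhibit, and no exchange beats 844.

844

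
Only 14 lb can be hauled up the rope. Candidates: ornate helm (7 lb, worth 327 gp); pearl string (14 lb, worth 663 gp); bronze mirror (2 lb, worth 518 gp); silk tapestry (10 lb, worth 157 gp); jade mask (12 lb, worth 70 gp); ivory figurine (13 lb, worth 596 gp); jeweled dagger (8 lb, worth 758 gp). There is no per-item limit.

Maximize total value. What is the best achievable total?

Taking 7×bronze mirror: 14 lb used, 3626 in value.
Every other selection either busts 14 lb or fails to beat 3626.

3626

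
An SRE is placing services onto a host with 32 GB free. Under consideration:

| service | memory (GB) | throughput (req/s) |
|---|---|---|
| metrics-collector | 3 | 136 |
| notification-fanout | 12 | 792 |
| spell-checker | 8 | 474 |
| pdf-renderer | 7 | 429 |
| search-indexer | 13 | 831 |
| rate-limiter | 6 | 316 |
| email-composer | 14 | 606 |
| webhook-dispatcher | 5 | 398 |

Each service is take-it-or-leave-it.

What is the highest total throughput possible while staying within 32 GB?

2093

Greedy by ratio would take notification-fanout + search-indexer + webhook-dispatcher: 30 GB used, total 2021.
Replace search-indexer with spell-checker + pdf-renderer: the trade gains 72 net, giving 2093 at 32 GB.
Runner-up notification-fanout + pdf-renderer + search-indexer tops out at 2052.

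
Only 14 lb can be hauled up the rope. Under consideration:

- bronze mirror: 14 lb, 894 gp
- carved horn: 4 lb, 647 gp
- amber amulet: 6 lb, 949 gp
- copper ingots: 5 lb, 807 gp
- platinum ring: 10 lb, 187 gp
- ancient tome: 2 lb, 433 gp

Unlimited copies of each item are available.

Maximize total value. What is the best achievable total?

The ratio ordering already packs tightly: 7×ancient tome, 14 lb, 3031.

3031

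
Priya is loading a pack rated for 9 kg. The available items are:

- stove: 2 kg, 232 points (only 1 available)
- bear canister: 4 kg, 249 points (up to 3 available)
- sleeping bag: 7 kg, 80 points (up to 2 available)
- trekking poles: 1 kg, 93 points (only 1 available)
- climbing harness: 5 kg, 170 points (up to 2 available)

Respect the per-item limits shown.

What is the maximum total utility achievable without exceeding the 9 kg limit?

Filling by ratio: stove + bear canister + trekking poles for 574, with 2 kg left unused.
Dropping stove frees 2 kg; slotting in bear canister (4 kg) lifts the total to 591 at 9 kg.
No other feasible combination exceeds 591.

591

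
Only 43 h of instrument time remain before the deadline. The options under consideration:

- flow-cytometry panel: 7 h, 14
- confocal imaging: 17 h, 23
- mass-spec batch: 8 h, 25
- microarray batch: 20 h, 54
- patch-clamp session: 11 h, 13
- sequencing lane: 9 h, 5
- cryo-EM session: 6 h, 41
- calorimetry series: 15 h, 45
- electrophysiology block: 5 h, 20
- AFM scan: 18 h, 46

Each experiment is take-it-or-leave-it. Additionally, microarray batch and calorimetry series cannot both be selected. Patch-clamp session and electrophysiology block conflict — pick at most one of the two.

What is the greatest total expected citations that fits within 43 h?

The ratio ordering already packs tightly: flow-cytometry panel + mass-spec batch + cryo-EM session + calorimetry series + electrophysiology block, 41 h, 145.
Nothing else feasible within 43 h beats 145.

145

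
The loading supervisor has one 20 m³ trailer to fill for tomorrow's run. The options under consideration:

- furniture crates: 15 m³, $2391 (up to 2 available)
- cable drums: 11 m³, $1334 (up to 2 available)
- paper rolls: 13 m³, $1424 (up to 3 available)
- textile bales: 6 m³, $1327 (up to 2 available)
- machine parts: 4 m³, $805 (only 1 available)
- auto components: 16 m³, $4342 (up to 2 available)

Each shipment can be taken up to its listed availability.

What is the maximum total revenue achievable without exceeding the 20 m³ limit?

5147

Best packing: machine parts + auto components — 20 m³, 5147 total.
No other feasible combination exceeds 5147.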